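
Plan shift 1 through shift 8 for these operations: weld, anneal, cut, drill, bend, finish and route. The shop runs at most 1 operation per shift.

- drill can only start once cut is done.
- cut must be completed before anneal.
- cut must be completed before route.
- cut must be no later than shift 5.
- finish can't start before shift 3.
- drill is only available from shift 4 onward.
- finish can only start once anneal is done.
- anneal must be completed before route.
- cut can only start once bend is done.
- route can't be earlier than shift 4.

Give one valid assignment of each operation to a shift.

drill -> shift 5, bend -> shift 1, weld -> shift 7, finish -> shift 6, anneal -> shift 3, cut -> shift 2, route -> shift 4

Checking: cut(shift 2) before route(shift 4); cut(shift 2) before drill(shift 5); bend(shift 1) before cut(shift 2); anneal(shift 3) before route(shift 4); anneal(shift 3) before finish(shift 6); cut(shift 2) before anneal(shift 3); drill=shift 5 in [shift 4,shift 8]; cut=shift 2 in [shift 1,shift 5]; route=shift 4 in [shift 4,shift 8]; finish=shift 6 in [shift 3,shift 8]; max 1 per shift (cap 1).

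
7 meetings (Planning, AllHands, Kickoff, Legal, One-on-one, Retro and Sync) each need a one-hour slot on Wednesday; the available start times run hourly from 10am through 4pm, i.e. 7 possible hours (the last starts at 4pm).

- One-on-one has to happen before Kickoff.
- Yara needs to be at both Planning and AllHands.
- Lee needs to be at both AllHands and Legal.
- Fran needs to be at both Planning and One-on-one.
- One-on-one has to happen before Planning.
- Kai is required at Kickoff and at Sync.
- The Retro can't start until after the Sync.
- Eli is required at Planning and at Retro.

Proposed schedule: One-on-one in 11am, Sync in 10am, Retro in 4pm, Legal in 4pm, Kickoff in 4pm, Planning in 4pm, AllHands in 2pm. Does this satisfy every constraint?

One-on-one has to happen before Planning — holds.
Yara needs to be at both Planning and AllHands — holds.
The Retro can't start until after the Sync — holds.
Eli is required at Planning and at Retro — violated.
Kai is required at Kickoff and at Sync — holds.
Lee needs to be at both AllHands and Legal — holds.
One-on-one has to happen before Kickoff — holds.
Fran needs to be at both Planning and One-on-one — holds.

No — it violates: Eli is required at Planning and at Retro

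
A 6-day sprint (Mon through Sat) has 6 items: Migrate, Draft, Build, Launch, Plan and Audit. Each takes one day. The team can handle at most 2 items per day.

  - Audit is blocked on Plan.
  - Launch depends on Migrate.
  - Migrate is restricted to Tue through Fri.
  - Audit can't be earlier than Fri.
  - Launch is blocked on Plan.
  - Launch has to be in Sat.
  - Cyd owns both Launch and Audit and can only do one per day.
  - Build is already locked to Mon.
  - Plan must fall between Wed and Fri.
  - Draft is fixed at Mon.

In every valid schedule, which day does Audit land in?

Fri

Audit's window is Fri–Sat.
Launch is fixed at Sat, and Audit can't share a day with Launch.
So Audit must be Fri.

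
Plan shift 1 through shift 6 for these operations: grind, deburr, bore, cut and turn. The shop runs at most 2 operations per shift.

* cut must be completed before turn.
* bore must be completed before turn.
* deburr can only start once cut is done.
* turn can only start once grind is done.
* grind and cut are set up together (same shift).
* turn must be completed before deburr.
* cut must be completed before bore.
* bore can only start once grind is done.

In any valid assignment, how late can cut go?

Downstream work caps cut at shift 3.
cut at shift 3 is achievable: grind -> shift 3, deburr -> shift 6, cut -> shift 3, turn -> shift 5, bore -> shift 4.

shift 3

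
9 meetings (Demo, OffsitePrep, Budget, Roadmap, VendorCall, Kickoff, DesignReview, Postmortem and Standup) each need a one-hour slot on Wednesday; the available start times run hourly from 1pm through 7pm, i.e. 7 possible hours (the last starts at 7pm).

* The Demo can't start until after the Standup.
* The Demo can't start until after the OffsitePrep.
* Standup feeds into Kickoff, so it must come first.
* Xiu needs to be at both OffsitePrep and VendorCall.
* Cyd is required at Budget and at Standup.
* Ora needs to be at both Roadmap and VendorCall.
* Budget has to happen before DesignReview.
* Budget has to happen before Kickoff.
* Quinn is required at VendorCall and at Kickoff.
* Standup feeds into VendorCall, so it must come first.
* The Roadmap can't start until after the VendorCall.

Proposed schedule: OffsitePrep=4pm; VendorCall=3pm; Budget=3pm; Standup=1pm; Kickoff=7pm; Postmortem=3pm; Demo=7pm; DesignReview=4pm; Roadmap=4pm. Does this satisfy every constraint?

Yes, all constraints hold

Ora needs to be at both Roadmap and VendorCall — holds.
The Demo can't start until after the OffsitePrep — holds.
Quinn is required at VendorCall and at Kickoff — holds.
The Demo can't start until after the Standup — holds.
Budget has to happen before DesignReview — holds.
Budget has to happen before Kickoff — holds.
Standup feeds into Kickoff, so it must come first — holds.
Xiu needs to be at both OffsitePrep and VendorCall — holds.
Standup feeds into VendorCall, so it must come first — holds.
The Roadmap can't start until after the VendorCall — holds.
Cyd is required at Budget and at Standup — holds.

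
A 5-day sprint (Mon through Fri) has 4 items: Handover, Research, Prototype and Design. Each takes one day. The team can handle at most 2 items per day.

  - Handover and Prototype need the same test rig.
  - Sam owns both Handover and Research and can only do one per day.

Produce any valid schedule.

Design in Mon; Handover in Mon; Research in Tue; Prototype in Tue

Checking: Handover(Mon) != Prototype(Tue); Handover(Mon) != Research(Tue); max 2 per day (cap 2).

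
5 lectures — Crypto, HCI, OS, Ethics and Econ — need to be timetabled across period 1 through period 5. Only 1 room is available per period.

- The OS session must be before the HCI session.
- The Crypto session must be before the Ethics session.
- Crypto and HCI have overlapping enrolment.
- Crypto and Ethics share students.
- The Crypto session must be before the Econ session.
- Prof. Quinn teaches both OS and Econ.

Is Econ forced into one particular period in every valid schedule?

No

Econ can be period 2 (e.g. OS in period 3, Econ in period 2, Ethics in period 5, HCI in period 4, Crypto in period 1) or period 3 (e.g. Crypto=period 1, HCI=period 4, Ethics=period 5, Econ=period 3, OS=period 2).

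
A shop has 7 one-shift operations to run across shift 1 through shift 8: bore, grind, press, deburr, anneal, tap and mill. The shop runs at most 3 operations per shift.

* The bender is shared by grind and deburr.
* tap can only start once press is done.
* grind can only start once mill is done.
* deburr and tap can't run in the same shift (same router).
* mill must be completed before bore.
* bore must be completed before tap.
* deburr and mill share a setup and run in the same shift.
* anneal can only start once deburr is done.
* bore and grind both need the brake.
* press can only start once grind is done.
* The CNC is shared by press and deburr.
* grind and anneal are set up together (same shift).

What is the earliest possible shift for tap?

shift 4

Precedence pushes tap to at least shift 4.
tap at shift 4 is achievable: deburr in shift 1; bore in shift 3; press in shift 3; tap in shift 4; grind in shift 2; mill in shift 1; anneal in shift 2.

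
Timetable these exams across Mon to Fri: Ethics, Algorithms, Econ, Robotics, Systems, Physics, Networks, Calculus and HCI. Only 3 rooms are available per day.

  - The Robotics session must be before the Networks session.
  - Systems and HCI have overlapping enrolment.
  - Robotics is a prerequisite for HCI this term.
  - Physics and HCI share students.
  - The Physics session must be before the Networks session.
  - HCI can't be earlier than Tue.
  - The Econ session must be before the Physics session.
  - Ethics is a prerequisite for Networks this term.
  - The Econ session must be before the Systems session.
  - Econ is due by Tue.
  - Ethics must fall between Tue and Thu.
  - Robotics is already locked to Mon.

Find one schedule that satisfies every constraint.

Econ=Mon, Algorithms=Mon, Physics=Wed, Calculus=Tue, Systems=Wed, Robotics=Mon, Ethics=Tue, Networks=Thu, HCI=Tue

Checking: Robotics(Mon) before Networks(Thu); Econ(Mon) before Systems(Wed); Physics(Wed) before Networks(Thu); Econ(Mon) before Physics(Wed); Robotics(Mon) before HCI(Tue); Ethics(Tue) before Networks(Thu); Physics(Wed) != HCI(Tue); Systems(Wed) != HCI(Tue); Ethics=Tue in [Tue,Thu]; Econ=Mon in [Mon,Tue]; Robotics=Mon in [Mon,Mon]; HCI=Tue in [Tue,Fri]; max 3 per day (cap 3).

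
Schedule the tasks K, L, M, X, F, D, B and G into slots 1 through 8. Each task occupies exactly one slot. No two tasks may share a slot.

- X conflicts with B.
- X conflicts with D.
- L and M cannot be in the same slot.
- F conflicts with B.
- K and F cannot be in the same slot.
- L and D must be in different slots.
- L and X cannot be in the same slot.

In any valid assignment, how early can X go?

1

X at 1 is achievable: G in 8; X in 1; F in 5; K in 2; D in 6; M in 4; L in 3; B in 7.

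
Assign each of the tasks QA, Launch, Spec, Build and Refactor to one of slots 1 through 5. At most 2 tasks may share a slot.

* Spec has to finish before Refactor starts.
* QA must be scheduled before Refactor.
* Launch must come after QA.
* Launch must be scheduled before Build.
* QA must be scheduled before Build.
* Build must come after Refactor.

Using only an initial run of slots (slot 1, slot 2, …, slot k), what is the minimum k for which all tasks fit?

3

The precedence chain requires at least 3 distinct slots.
With at most 2 per slot and 5 tasks, at least 3 slots are needed.
3 works (last occupied slot: 3): for example QA=1, Build=3, Refactor=2, Spec=1, Launch=2.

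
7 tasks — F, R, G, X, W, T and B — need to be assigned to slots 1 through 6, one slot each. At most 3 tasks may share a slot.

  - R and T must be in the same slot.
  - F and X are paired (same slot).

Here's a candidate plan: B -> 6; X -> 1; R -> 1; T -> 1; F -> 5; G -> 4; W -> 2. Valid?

No. F and X are paired (same slot) is not satisfied.

F and X are paired (same slot) — violated.
At most 3 tasks may share a slot — holds.
R and T must be in the same slot — holds.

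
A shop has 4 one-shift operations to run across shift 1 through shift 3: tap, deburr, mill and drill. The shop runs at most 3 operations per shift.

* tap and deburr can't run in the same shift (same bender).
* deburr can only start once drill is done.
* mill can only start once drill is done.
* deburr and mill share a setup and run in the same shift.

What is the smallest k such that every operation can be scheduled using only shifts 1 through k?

2

The precedence chain requires at least 2 distinct shifts.
With at most 3 per shift and 4 operations, at least 2 shifts are needed.
2 works (last occupied shift: shift 2): for example deburr -> shift 2; tap -> shift 1; drill -> shift 1; mill -> shift 2.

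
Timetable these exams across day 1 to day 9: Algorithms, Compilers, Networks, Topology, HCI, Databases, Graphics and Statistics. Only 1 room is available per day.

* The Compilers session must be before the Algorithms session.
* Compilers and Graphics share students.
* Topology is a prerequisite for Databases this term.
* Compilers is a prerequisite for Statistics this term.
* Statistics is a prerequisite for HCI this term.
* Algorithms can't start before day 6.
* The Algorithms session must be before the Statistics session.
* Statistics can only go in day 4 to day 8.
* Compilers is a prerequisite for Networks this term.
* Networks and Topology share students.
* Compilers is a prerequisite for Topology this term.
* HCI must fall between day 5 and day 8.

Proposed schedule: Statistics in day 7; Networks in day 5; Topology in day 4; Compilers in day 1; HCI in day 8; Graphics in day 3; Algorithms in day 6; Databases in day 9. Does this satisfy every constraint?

Compilers is a prerequisite for Statistics this term — holds.
Statistics can only go in day 4 to day 8 — holds.
Networks and Topology share students — holds.
Topology is a prerequisite for Databases this term — holds.
Compilers and Graphics share students — holds.
Algorithms can't start before day 6 — holds.
The Compilers session must be before the Algorithms session — holds.
The Algorithms session must be before the Statistics session — holds.
Only 1 room is available per day — holds.
Compilers is a prerequisite for Networks this term — holds.
Statistics is a prerequisite for HCI this term — holds.
HCI must fall between day 5 and day 8 — holds.
Compilers is a prerequisite for Topology this term — holds.

Yes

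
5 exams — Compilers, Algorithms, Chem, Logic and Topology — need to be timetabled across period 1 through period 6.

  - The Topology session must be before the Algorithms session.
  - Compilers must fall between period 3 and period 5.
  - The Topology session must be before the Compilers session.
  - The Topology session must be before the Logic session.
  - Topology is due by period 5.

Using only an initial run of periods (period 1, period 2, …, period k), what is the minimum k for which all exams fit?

3

The precedence chain requires at least 2 distinct periods.
Compilers can't be placed before period 3, so the schedule must run through at least period 3.
3 works (last occupied period: period 3): for example Chem -> period 1; Logic -> period 2; Compilers -> period 3; Topology -> period 1; Algorithms -> period 2.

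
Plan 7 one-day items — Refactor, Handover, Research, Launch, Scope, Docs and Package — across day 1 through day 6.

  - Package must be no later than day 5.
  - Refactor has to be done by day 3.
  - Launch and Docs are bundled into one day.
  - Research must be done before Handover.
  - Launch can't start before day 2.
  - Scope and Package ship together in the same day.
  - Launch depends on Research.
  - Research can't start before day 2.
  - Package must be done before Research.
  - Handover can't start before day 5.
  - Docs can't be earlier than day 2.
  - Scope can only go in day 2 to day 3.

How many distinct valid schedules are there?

48

Splitting on Refactor: it can be day 1 (16), day 2 (16), day 3 (16). Listing each branch's schedules as (Handover, Research, Launch, Scope, Docs, Package) by day number:
Refactor=day 1: (5,3,4,2,4,2) (5,3,5,2,5,2) (5,3,6,2,6,2) (5,4,5,2,5,2) (5,4,5,3,5,3) (5,4,6,2,6,2) (5,4,6,3,6,3) (6,3,4,2,4,2) (6,3,5,2,5,2) (6,3,6,2,6,2) (6,4,5,2,5,2) (6,4,5,3,5,3) (6,4,6,2,6,2) (6,4,6,3,6,3) (6,5,6,2,6,2) (6,5,6,3,6,3) — 16.
Refactor=day 2: (5,3,4,2,4,2) (5,3,5,2,5,2) (5,3,6,2,6,2) (5,4,5,2,5,2) (5,4,5,3,5,3) (5,4,6,2,6,2) (5,4,6,3,6,3) (6,3,4,2,4,2) (6,3,5,2,5,2) (6,3,6,2,6,2) (6,4,5,2,5,2) (6,4,5,3,5,3) (6,4,6,2,6,2) (6,4,6,3,6,3) (6,5,6,2,6,2) (6,5,6,3,6,3) — 16.
Refactor=day 3: (5,3,4,2,4,2) (5,3,5,2,5,2) (5,3,6,2,6,2) (5,4,5,2,5,2) (5,4,5,3,5,3) (5,4,6,2,6,2) (5,4,6,3,6,3) (6,3,4,2,4,2) (6,3,5,2,5,2) (6,3,6,2,6,2) (6,4,5,2,5,2) (6,4,5,3,5,3) (6,4,6,2,6,2) (6,4,6,3,6,3) (6,5,6,2,6,2) (6,5,6,3,6,3) — 16.
Summing: 16 + 16 + 16 = 48.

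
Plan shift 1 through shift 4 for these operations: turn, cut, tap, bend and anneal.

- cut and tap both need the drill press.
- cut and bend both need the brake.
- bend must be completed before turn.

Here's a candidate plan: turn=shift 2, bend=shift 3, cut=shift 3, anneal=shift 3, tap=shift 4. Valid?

cut and bend both need the brake — violated.
bend must be completed before turn — violated.
cut and tap both need the drill press — holds.

No. bend must be completed before turn is not satisfied.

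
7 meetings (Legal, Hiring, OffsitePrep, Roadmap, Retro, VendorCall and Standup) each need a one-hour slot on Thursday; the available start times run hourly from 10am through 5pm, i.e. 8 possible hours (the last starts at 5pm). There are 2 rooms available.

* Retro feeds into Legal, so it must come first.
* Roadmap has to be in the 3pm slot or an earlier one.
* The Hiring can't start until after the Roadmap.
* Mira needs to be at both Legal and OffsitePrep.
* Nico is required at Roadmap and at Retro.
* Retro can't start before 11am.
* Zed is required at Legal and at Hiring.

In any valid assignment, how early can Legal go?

Precedence pushes Legal to at least 12pm.
Legal at 12pm is achievable: Hiring in 11am, VendorCall in 12pm, Legal in 12pm, OffsitePrep in 10am, Roadmap in 10am, Retro in 11am, Standup in 1pm.

12pm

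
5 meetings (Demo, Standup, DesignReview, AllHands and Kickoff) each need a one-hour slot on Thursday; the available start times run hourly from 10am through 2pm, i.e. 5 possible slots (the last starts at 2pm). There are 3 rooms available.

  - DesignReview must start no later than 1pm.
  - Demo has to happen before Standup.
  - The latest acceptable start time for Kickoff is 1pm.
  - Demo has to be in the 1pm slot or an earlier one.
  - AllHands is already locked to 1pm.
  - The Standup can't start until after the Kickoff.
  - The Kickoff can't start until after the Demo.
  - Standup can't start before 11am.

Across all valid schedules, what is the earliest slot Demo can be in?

Demo's own window allows nothing later than 1pm; downstream work caps Demo at 12pm.
Demo at 10am is achievable: Demo in 10am, Standup in 12pm, AllHands in 1pm, DesignReview in 10am, Kickoff in 11am.

10am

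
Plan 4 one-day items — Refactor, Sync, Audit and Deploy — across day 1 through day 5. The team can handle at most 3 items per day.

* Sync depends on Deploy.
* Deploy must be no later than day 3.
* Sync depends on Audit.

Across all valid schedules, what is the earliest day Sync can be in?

Precedence pushes Sync to at least day 2.
Sync at day 2 is achievable: Refactor -> day 1, Audit -> day 1, Deploy -> day 1, Sync -> day 2.

day 2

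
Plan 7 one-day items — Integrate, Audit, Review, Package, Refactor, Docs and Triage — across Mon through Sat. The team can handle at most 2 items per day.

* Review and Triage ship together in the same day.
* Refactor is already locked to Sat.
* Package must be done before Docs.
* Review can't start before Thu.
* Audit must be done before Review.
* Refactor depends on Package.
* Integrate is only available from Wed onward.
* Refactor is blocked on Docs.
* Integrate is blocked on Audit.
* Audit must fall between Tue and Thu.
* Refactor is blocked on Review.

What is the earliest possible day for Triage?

Thu

Triage must be in the same day as Review, which can't be before Thu, so Triage is at least Thu; Triage must be in the same day as Review, which can't be after Fri, so Triage is at most Fri.
Triage at Thu is achievable: Integrate=Wed, Docs=Tue, Audit=Tue, Refactor=Sat, Triage=Thu, Package=Mon, Review=Thu.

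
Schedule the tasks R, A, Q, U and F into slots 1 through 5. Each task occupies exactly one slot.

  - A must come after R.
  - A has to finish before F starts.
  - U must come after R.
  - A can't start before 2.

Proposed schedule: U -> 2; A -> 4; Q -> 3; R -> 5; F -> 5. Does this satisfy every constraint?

A must come after R — violated.
U must come after R — violated.
A can't start before 2 — holds.
A has to finish before F starts — holds.

No. U must come after R is not satisfied.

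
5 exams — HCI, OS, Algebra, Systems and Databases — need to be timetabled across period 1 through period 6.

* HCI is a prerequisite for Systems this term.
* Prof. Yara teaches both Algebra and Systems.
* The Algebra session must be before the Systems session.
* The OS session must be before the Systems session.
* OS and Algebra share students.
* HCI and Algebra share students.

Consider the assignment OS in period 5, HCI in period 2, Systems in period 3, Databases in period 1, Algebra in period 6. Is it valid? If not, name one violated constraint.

HCI is a prerequisite for Systems this term — holds.
OS and Algebra share students — holds.
The OS session must be before the Systems session — violated.
Prof. Yara teaches both Algebra and Systems — holds.
The Algebra session must be before the Systems session — violated.
HCI and Algebra share students — holds.

No. The Algebra session must be before the Systems session is not satisfied.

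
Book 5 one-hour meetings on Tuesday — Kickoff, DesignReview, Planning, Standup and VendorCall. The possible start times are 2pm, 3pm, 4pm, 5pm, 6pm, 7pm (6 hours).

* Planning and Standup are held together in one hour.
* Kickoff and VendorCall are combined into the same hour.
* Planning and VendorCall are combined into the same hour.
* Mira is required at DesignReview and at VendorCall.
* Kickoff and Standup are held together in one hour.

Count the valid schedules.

Splitting on Kickoff: it can be 2pm (5), 3pm (5), 4pm (5), 5pm (5), 6pm (5), 7pm (5). Listing each branch's schedules as (DesignReview, Planning, Standup, VendorCall):
Kickoff=2pm: (3pm,2pm,2pm,2pm) (4pm,2pm,2pm,2pm) (5pm,2pm,2pm,2pm) (6pm,2pm,2pm,2pm) (7pm,2pm,2pm,2pm) — 5.
Kickoff=3pm: (2pm,3pm,3pm,3pm) (4pm,3pm,3pm,3pm) (5pm,3pm,3pm,3pm) (6pm,3pm,3pm,3pm) (7pm,3pm,3pm,3pm) — 5.
Kickoff=4pm: (2pm,4pm,4pm,4pm) (3pm,4pm,4pm,4pm) (5pm,4pm,4pm,4pm) (6pm,4pm,4pm,4pm) (7pm,4pm,4pm,4pm) — 5.
Kickoff=5pm: (2pm,5pm,5pm,5pm) (3pm,5pm,5pm,5pm) (4pm,5pm,5pm,5pm) (6pm,5pm,5pm,5pm) (7pm,5pm,5pm,5pm) — 5.
Kickoff=6pm: (2pm,6pm,6pm,6pm) (3pm,6pm,6pm,6pm) (4pm,6pm,6pm,6pm) (5pm,6pm,6pm,6pm) (7pm,6pm,6pm,6pm) — 5.
Kickoff=7pm: (2pm,7pm,7pm,7pm) (3pm,7pm,7pm,7pm) (4pm,7pm,7pm,7pm) (5pm,7pm,7pm,7pm) (6pm,7pm,7pm,7pm) — 5.
Summing: 5 + 5 + 5 + 5 + 5 + 5 = 30.

30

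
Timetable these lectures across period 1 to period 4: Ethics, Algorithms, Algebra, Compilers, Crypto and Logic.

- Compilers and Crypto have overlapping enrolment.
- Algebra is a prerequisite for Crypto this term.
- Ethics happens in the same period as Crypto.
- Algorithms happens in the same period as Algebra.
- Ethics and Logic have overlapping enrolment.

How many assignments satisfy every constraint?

54

Splitting on Ethics: it can be period 2 (9), period 3 (18), period 4 (27). Listing each branch's schedules as (Algorithms, Algebra, Compilers, Crypto, Logic) by period number:
Ethics=period 2: (1,1,1,2,1) (1,1,1,2,3) (1,1,1,2,4) (1,1,3,2,1) (1,1,3,2,3) (1,1,3,2,4) (1,1,4,2,1) (1,1,4,2,3) (1,1,4,2,4) — 9.
Ethics=period 3: (1,1,1,3,1) (1,1,1,3,2) (1,1,1,3,4) (1,1,2,3,1) (1,1,2,3,2) (1,1,2,3,4) (1,1,4,3,1) (1,1,4,3,2) (1,1,4,3,4) (2,2,1,3,1) (2,2,1,3,2) (2,2,1,3,4) (2,2,2,3,1) (2,2,2,3,2) (2,2,2,3,4) (2,2,4,3,1) (2,2,4,3,2) (2,2,4,3,4) — 18.
Ethics=period 4: (1,1,1,4,1) (1,1,1,4,2) (1,1,1,4,3) (1,1,2,4,1) (1,1,2,4,2) (1,1,2,4,3) (1,1,3,4,1) (1,1,3,4,2) (1,1,3,4,3) (2,2,1,4,1) (2,2,1,4,2) (2,2,1,4,3) (2,2,2,4,1) (2,2,2,4,2) (2,2,2,4,3) (2,2,3,4,1) (2,2,3,4,2) (2,2,3,4,3) (3,3,1,4,1) (3,3,1,4,2) (3,3,1,4,3) (3,3,2,4,1) (3,3,2,4,2) (3,3,2,4,3) (3,3,3,4,1) (3,3,3,4,2) (3,3,3,4,3) — 27.
Summing: 9 + 18 + 27 = 54.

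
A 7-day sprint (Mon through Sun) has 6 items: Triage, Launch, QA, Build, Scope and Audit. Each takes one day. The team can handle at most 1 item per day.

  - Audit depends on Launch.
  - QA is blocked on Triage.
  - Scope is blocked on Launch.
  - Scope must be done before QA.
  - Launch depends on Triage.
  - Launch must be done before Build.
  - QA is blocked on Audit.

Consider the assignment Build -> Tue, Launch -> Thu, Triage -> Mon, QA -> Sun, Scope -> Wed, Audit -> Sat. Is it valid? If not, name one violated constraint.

QA is blocked on Audit — holds.
Launch must be done before Build — violated.
QA is blocked on Triage — holds.
Audit depends on Launch — holds.
Scope must be done before QA — holds.
The team can handle at most 1 item per day — holds.
Scope is blocked on Launch — violated.
Launch depends on Triage — holds.

No. Launch must be done before Build is not satisfied.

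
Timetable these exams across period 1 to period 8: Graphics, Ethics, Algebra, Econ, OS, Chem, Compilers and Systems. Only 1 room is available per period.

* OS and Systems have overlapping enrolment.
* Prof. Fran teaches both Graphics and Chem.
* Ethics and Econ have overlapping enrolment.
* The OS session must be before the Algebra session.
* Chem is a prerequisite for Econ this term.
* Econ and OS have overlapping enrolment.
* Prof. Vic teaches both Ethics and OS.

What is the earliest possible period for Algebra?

period 2

Precedence pushes Algebra to at least period 2.
Algebra at period 2 is achievable: Systems in period 8; Compilers in period 7; Graphics in period 5; Ethics in period 6; Algebra in period 2; Econ in period 4; Chem in period 3; OS in period 1.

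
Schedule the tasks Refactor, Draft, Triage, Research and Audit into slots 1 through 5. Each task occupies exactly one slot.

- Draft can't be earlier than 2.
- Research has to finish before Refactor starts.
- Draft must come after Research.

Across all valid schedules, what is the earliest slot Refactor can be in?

Precedence pushes Refactor to at least 2.
Refactor at 2 is achievable: Audit in 1, Research in 1, Refactor in 2, Draft in 2, Triage in 1.

2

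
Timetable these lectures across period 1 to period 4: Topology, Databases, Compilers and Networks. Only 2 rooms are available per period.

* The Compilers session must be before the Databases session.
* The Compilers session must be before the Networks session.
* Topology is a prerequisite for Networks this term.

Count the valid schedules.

Splitting on Topology: it can be period 1 (14), period 2 (11), period 3 (6). Listing each branch's schedules as (Databases, Compilers, Networks) by period number:
Topology=period 1: (2,1,2) (2,1,3) (2,1,4) (3,1,2) (3,1,3) (3,1,4) (3,2,3) (3,2,4) (4,1,2) (4,1,3) (4,1,4) (4,2,3) (4,2,4) (4,3,4) — 14.
Topology=period 2: (2,1,3) (2,1,4) (3,1,3) (3,1,4) (3,2,3) (3,2,4) (4,1,3) (4,1,4) (4,2,3) (4,2,4) (4,3,4) — 11.
Topology=period 3: (2,1,4) (3,1,4) (3,2,4) (4,1,4) (4,2,4) (4,3,4) — 6.
Summing: 14 + 11 + 6 = 31.

31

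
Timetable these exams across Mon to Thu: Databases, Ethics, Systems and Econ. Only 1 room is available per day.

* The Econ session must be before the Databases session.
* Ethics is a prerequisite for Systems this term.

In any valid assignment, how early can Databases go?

Precedence pushes Databases to at least Tue.
Databases at Tue is achievable: Ethics in Wed, Systems in Thu, Databases in Tue, Econ in Mon.

Tue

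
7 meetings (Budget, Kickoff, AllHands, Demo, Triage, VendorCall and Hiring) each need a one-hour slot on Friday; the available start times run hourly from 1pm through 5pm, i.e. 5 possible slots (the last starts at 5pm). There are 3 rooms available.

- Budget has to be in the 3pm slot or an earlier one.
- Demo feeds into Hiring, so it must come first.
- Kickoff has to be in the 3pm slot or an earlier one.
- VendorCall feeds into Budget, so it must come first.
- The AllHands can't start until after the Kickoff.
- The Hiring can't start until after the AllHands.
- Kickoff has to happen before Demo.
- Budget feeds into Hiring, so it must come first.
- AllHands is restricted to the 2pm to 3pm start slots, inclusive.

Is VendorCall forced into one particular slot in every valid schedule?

VendorCall can be 1pm (e.g. Budget=2pm; AllHands=2pm; Hiring=3pm; Demo=2pm; Kickoff=1pm; Triage=1pm; VendorCall=1pm) or 2pm (e.g. Budget -> 3pm, VendorCall -> 2pm, AllHands -> 2pm, Triage -> 1pm, Demo -> 2pm, Kickoff -> 1pm, Hiring -> 4pm).

No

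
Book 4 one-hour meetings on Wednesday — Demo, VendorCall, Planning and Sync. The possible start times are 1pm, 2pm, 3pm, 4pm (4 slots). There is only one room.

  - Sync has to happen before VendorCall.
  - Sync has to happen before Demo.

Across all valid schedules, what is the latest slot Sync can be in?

2pm

Downstream work caps Sync at 3pm.
Sync at 2pm is achievable: Planning -> 1pm, Demo -> 3pm, Sync -> 2pm, VendorCall -> 4pm.
Nothing later works — the capacity limit rule out every slot after 2pm.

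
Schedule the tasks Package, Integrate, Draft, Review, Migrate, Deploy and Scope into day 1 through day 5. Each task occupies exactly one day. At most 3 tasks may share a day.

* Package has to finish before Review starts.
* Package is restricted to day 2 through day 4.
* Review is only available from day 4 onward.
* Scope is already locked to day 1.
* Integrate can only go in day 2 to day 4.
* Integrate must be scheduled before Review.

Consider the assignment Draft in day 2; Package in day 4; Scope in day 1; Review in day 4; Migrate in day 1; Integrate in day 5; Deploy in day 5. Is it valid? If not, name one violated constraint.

Integrate can only go in day 2 to day 4 — violated.
Package has to finish before Review starts — violated.
Package is restricted to day 2 through day 4 — holds.
Scope is already locked to day 1 — holds.
Review is only available from day 4 onward — holds.
Integrate must be scheduled before Review — violated.
At most 3 tasks may share a day — holds.

Invalid. Integrate must be scheduled before Review.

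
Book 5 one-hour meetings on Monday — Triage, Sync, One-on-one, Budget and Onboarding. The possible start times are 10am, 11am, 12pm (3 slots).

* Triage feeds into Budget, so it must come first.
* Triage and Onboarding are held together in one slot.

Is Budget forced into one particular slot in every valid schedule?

Budget can be 11am (e.g. Triage=10am, Onboarding=10am, One-on-one=10am, Budget=11am, Sync=10am) or 12pm (e.g. Budget=12pm; One-on-one=10am; Triage=10am; Sync=10am; Onboarding=10am).

No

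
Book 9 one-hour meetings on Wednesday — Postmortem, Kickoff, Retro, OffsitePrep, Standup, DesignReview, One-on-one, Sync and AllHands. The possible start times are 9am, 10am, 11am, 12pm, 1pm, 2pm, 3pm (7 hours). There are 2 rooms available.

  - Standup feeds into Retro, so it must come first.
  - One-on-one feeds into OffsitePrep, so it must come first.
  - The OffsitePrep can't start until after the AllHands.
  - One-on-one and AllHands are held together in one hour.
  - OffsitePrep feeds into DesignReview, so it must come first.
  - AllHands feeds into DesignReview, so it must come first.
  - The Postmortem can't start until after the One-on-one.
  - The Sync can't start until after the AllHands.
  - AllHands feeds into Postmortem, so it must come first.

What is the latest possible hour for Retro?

Precedence pushes Retro to at least 10am.
Retro at 3pm is achievable: Sync in 12pm; Postmortem in 10am; Kickoff in 12pm; Standup in 11am; OffsitePrep in 10am; AllHands in 9am; Retro in 3pm; One-on-one in 9am; DesignReview in 11am.

3pm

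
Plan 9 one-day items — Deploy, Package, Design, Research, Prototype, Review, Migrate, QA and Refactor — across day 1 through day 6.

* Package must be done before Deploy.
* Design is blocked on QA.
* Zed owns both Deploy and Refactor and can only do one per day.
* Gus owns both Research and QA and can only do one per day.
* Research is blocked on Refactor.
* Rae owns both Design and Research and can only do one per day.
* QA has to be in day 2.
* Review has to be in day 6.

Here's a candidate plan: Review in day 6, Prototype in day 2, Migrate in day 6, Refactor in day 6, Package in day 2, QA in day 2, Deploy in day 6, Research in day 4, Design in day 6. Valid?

Invalid. Zed owns both Deploy and Refactor and can only do one per day.

Package must be done before Deploy — holds.
Review has to be in day 6 — holds.
Rae owns both Design and Research and can only do one per day — holds.
Design is blocked on QA — holds.
Zed owns both Deploy and Refactor and can only do one per day — violated.
Gus owns both Research and QA and can only do one per day — holds.
QA has to be in day 2 — holds.
Research is blocked on Refactor — violated.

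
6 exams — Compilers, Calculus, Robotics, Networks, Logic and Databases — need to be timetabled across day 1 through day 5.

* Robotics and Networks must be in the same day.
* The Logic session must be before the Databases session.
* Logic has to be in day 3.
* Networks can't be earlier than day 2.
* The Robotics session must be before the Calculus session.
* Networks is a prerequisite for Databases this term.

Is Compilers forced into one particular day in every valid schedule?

No

Compilers can be day 1 (e.g. Databases -> day 4, Calculus -> day 3, Compilers -> day 1, Logic -> day 3, Robotics -> day 2, Networks -> day 2) or day 2 (e.g. Calculus=day 3, Networks=day 2, Compilers=day 2, Databases=day 4, Logic=day 3, Robotics=day 2).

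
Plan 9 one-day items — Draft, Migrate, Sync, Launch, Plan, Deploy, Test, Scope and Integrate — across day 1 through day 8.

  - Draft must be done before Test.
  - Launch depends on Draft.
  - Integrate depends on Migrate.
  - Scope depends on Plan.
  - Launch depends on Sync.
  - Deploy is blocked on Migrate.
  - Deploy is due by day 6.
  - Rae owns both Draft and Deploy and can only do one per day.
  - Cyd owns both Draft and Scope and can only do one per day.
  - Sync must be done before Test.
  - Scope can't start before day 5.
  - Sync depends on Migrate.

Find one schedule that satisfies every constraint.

Scope=day 5; Integrate=day 2; Migrate=day 1; Sync=day 2; Deploy=day 2; Test=day 3; Launch=day 3; Draft=day 1; Plan=day 1

Checking: Migrate(day 1) before Integrate(day 2); Plan(day 1) before Scope(day 5); Sync(day 2) before Test(day 3); Draft(day 1) before Launch(day 3); Migrate(day 1) before Sync(day 2); Sync(day 2) before Launch(day 3); Migrate(day 1) before Deploy(day 2); Draft(day 1) before Test(day 3); Draft(day 1) != Scope(day 5); Draft(day 1) != Deploy(day 2); Deploy=day 2 in [day 1,day 6]; Scope=day 5 in [day 5,day 8].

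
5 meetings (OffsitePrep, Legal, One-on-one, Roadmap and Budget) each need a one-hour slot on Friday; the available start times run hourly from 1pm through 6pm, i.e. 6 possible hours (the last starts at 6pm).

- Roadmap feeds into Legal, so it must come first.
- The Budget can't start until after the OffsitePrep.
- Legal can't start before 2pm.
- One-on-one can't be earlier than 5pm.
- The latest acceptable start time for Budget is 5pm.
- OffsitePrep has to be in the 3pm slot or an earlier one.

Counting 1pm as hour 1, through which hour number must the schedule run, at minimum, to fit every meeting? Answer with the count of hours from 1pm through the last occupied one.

The precedence chain requires at least 2 distinct hours.
One-on-one can't be placed before 5pm — that is hour 5 counting from 1pm — so the schedule must run through at least 5 hours.
5 works (last occupied hour: 5pm): for example Legal in 2pm, Roadmap in 1pm, OffsitePrep in 1pm, One-on-one in 5pm, Budget in 2pm.

5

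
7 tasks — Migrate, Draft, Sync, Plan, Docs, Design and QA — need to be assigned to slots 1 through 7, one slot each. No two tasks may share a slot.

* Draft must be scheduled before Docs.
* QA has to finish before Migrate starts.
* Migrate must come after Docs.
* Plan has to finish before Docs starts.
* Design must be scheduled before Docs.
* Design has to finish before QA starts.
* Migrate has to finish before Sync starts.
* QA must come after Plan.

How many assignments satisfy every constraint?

14

Splitting on Draft: it can be 1 (4), 2 (4), 3 (4), 4 (2). Listing each branch's schedules as (Migrate, Sync, Plan, Docs, Design, QA):
Draft=1: (6,7,2,4,3,5) (6,7,2,5,3,4) (6,7,3,4,2,5) (6,7,3,5,2,4) — 4.
Draft=2: (6,7,1,4,3,5) (6,7,1,5,3,4) (6,7,3,4,1,5) (6,7,3,5,1,4) — 4.
Draft=3: (6,7,1,4,2,5) (6,7,1,5,2,4) (6,7,2,4,1,5) (6,7,2,5,1,4) — 4.
Draft=4: (6,7,1,5,2,3) (6,7,2,5,1,3) — 2.
Summing: 4 + 4 + 4 + 2 = 14.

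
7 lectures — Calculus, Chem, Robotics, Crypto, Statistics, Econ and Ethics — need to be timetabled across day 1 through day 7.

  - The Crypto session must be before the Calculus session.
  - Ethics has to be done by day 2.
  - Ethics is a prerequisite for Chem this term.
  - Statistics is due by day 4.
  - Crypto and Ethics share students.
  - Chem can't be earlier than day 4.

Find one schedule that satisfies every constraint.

Ethics=day 1; Econ=day 1; Chem=day 4; Calculus=day 3; Crypto=day 2; Robotics=day 1; Statistics=day 1

Checking: Crypto(day 2) before Calculus(day 3); Ethics(day 1) before Chem(day 4); Crypto(day 2) != Ethics(day 1); Chem=day 4 in [day 4,day 7]; Ethics=day 1 in [day 1,day 2]; Statistics=day 1 in [day 1,day 4].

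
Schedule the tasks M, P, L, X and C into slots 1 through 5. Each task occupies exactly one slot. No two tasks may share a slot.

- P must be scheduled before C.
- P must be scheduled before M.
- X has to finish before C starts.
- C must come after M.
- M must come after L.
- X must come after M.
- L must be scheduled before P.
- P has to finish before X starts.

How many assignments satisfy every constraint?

Enumerating: M -> 3; P -> 2; C -> 5; X -> 4; L -> 1.

1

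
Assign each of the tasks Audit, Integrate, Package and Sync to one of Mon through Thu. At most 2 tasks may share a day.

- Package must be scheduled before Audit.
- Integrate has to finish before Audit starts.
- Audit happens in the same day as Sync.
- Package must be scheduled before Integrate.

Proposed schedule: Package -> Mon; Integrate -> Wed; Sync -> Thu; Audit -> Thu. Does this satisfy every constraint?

Package must be scheduled before Integrate — holds.
Integrate has to finish before Audit starts — holds.
At most 2 tasks may share a day — holds.
Audit happens in the same day as Sync — holds.
Package must be scheduled before Audit — holds.

Yes, all constraints hold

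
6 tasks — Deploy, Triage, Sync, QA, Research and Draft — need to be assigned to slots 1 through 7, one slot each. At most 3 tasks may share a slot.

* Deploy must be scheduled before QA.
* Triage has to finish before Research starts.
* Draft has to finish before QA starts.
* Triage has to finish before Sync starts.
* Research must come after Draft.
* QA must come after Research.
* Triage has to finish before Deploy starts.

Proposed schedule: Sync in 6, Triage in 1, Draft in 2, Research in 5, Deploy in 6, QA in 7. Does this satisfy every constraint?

QA must come after Research — holds.
Deploy must be scheduled before QA — holds.
Research must come after Draft — holds.
Triage has to finish before Deploy starts — holds.
Draft has to finish before QA starts — holds.
Triage has to finish before Sync starts — holds.
At most 3 tasks may share a slot — holds.
Triage has to finish before Research starts — holds.

Yes, all constraints hold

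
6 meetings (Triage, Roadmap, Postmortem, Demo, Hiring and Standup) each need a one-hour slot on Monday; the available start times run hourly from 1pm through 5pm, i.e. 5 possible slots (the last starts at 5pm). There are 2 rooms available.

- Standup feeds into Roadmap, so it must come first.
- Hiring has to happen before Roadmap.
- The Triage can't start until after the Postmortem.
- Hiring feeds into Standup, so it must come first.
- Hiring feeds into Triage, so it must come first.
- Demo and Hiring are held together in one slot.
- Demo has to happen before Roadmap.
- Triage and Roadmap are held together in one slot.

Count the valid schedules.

Splitting on Triage: it can be 3pm (1), 4pm (6), 5pm (18). Listing each branch's schedules as (Roadmap, Postmortem, Demo, Hiring, Standup):
Triage=3pm: (3pm,2pm,1pm,1pm,2pm) — 1.
Triage=4pm: (4pm,1pm,2pm,2pm,3pm) (4pm,2pm,1pm,1pm,2pm) (4pm,2pm,1pm,1pm,3pm) (4pm,3pm,1pm,1pm,2pm) (4pm,3pm,1pm,1pm,3pm) (4pm,3pm,2pm,2pm,3pm) — 6.
Triage=5pm: (5pm,1pm,2pm,2pm,3pm) (5pm,1pm,2pm,2pm,4pm) (5pm,1pm,3pm,3pm,4pm) (5pm,2pm,1pm,1pm,2pm) (5pm,2pm,1pm,1pm,3pm) (5pm,2pm,1pm,1pm,4pm) (5pm,2pm,3pm,3pm,4pm) (5pm,3pm,1pm,1pm,2pm) (5pm,3pm,1pm,1pm,3pm) (5pm,3pm,1pm,1pm,4pm) (5pm,3pm,2pm,2pm,3pm) (5pm,3pm,2pm,2pm,4pm) (5pm,4pm,1pm,1pm,2pm) (5pm,4pm,1pm,1pm,3pm) (5pm,4pm,1pm,1pm,4pm) (5pm,4pm,2pm,2pm,3pm) (5pm,4pm,2pm,2pm,4pm) (5pm,4pm,3pm,3pm,4pm) — 18.
Summing: 1 + 6 + 18 = 25.

25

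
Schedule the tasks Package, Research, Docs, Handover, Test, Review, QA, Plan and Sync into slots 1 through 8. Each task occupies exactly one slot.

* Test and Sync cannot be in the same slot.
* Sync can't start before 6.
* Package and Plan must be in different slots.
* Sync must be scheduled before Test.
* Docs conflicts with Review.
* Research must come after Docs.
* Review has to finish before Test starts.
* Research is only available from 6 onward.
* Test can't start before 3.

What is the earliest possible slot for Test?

Test is available from 3; precedence pushes Test to at least 7.
Test at 7 is achievable: Docs in 1, Sync in 6, QA in 1, Test in 7, Package in 1, Research in 6, Review in 2, Plan in 2, Handover in 1.

7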